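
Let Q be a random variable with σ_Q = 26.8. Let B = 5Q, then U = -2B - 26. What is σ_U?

σ_U = 268

σ_B = |5|·26.8 = 134.
σ_U = |-2|·134 = 268.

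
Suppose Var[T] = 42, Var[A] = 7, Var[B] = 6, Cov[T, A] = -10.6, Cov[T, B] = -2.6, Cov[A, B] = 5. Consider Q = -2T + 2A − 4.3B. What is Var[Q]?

Var[Q] = 261.02

Var[Q] = a²·Var[T] + b²·Var[A] + c²·Var[B] + 2ab·Cov[T, A] + 2ac·Cov[T, B] + 2bc·Cov[A, B], with a = -2, b = 2, c = -4.3.
= 168 + 28 + 110.94 + 84.8 + (-44.72) + (-86)
= 261.02.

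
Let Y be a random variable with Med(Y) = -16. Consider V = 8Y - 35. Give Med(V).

A linear map preserves order up to sign, so Med(V) = a·Med(Y) + b = 8·(-16) + (-35) = -163.

Med(V) = -163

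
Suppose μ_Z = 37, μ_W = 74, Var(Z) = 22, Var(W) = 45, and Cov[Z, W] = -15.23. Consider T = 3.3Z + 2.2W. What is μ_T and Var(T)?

μ_T = 3.3·μ_Z + 2.2·μ_W = 3.3·37 + 2.2·74 = 284.9.
Var(T) = a²·Var(Z) + b²·Var(W) + 2ab·Cov[Z, W] with a = 3.3, b = 2.2.
= 3.3²·22 + 2.2²·45 + 2·3.3·2.2·(-15.23)
= 239.58 + 217.8 + (-221.1396) = 236.2404.

μ_T = 284.9, Var(T) = 236.2404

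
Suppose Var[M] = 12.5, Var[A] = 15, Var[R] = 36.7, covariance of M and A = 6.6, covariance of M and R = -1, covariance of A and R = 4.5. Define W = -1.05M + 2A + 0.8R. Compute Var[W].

Var[W] = a²·Var[M] + b²·Var[A] + c²·Var[R] + 2ab·covariance of M and A + 2ac·covariance of M and R + 2bc·covariance of A and R, with a = -1.05, b = 2, c = 0.8.
= 13.78125 + 60 + 23.488 + (-27.72) + 1.68 + 14.4
= 85.62925.

Var[W] = 85.62925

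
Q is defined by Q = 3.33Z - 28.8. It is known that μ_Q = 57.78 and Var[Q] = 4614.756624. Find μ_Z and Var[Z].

μ_Z = 26, Var[Z] = 416.16

From Q = 3.33Z - 28.8: μ_Q = a·μ_Z + b, so μ_Z = (μ_Q − b)/a = (57.78 − (-28.8))/3.33 = 26.
Var[Q] = a²·Var[Z], so Var[Z] = 4614.756624/3.33² = 416.16.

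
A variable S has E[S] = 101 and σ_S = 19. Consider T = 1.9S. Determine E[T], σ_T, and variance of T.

E[T] = 191.9, σ_T = 36.1, variance of T = 1303.21

T = 1.9S is linear with a = 1.9, b = 0.
E[T] = a·E[S] + b = 1.9·101 = 191.9.
σ_T = |a|·σ_S = |1.9|·19 = 36.1.
variance of S = 19² = 361.
variance of T = a²·variance of S = 1.9²·361 = 1303.21.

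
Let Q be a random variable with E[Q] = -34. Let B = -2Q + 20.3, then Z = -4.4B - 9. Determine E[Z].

E[Z] = -397.52

E[B] = (-2)·(-34) + 20.3 = 88.3.
E[Z] = (-4.4)·88.3 + (-9) = -397.52.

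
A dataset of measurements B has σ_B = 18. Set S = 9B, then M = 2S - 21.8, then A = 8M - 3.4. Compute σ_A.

σ_A = 2592

σ_S = |9|·18 = 162.
σ_M = |2|·162 = 324.
σ_A = |8|·324 = 2592.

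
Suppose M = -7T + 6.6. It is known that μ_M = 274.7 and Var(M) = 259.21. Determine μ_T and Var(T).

From M = -7T + 6.6: μ_M = a·μ_T + b, so μ_T = (μ_M − b)/a = (274.7 − 6.6)/(-7) = -38.3.
Var(M) = a²·Var(T), so Var(T) = 259.21/(-7)² = 5.29.

μ_T = -38.3, Var(T) = 5.29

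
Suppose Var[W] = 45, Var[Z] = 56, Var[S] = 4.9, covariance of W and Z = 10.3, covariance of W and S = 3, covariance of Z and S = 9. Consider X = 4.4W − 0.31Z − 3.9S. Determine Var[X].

Var[X] = a²·Var[W] + b²·Var[Z] + c²·Var[S] + 2ab·covariance of W and Z + 2ac·covariance of W and S + 2bc·covariance of Z and S, with a = 4.4, b = -0.31, c = -3.9.
= 871.2 + 5.3816 + 74.529 + (-28.0984) + (-102.96) + 21.762
= 841.8142.

Var[X] = 841.8142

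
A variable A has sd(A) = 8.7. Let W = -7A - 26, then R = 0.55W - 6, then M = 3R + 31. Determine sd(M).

sd(W) = |-7|·8.7 = 60.9.
sd(R) = |0.55|·60.9 = 33.495.
sd(M) = |3|·33.495 = 100.485.

sd(M) = 100.485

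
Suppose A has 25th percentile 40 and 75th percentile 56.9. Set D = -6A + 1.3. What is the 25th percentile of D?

Since a = -6 < 0 the transformation is decreasing, reversing order: the 25th percentile of D corresponds to the 75th percentile of A.
So P_{25}(D) = a·P_{75}(A) + b = (-6)·56.9 + 1.3 = -340.1.

25th percentile of D = -340.1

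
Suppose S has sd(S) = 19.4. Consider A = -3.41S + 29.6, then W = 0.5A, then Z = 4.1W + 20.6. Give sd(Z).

sd(A) = |-3.41|·19.4 = 66.154.
sd(W) = |0.5|·66.154 = 33.077.
sd(Z) = |4.1|·33.077 = 135.6157.

sd(Z) = 135.6157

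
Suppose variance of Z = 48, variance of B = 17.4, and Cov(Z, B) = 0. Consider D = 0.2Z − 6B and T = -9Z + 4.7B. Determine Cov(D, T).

Cov(D, T) = -577.08

By bilinearity, Cov(D, T) = ac·variance of Z + bd·variance of B + (ad+bc)·Cov(Z, B), with a=0.2, b=-6, c=-9, d=4.7.
ac·variance of Z = 0.2·(-9)·48 = -86.4
bd·variance of B = (-6)·4.7·17.4 = -490.68
(ad+bc)·Cov(Z, B) = (54.94)·0 = 0
Cov(D, T) = -86.4 + (-490.68) + 0 = -577.08.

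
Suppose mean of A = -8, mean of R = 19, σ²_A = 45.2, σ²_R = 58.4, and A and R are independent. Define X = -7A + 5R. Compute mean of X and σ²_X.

mean of X = (-7)·mean of A + 5·mean of R = (-7)·(-8) + 5·19 = 151.
σ²_X = a²·σ²_A + b²·σ²_R + 2ab·covariance of A and R with a = -7, b = 5.
Independence gives covariance of A and R = 0.
= (-7)²·45.2 + 5²·58.4 + 2·(-7)·5·0
= 2214.8 + 1460 + 0 = 3674.8.

mean of X = 151, σ²_X = 3674.8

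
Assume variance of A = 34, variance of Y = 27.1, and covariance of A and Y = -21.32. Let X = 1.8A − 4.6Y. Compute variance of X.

variance of X = 1036.6552

variance of X = a²·variance of A + b²·variance of Y + 2ab·covariance of A and Y with a = 1.8, b = -4.6.
= 1.8²·34 + (-4.6)²·27.1 + 2·1.8·(-4.6)·(-21.32)
= 110.16 + 573.436 + 353.0592 = 1036.6552.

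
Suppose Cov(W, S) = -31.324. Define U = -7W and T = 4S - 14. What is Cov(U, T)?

Cov(U, T) = a·c·Cov(W, S) = (-7)·4·(-31.324) = 877.072. Additive constants drop out.

Cov(U, T) = 877.072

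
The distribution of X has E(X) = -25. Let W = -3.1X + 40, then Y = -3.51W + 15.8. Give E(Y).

E(W) = (-3.1)·(-25) + 40 = 117.5.
E(Y) = (-3.51)·117.5 + 15.8 = -396.625.

E(Y) = -396.625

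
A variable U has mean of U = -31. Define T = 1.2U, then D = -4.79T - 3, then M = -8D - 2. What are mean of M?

mean of M = -1403.504

mean of T = 1.2·(-31) = -37.2.
mean of D = (-4.79)·(-37.2) + (-3) = 175.188.
mean of M = (-8)·175.188 + (-2) = -1403.504.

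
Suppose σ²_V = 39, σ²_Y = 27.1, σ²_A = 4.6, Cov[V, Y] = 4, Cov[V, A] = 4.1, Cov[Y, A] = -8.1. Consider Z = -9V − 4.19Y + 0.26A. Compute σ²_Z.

σ²_Z = 3935.22155

σ²_Z = a²·σ²_V + b²·σ²_Y + c²·σ²_A + 2ab·Cov[V, Y] + 2ac·Cov[V, A] + 2bc·Cov[Y, A], with a = -9, b = -4.19, c = 0.26.
= 3159 + 475.77031 + 0.31096 + 301.68 + (-19.188) + 17.64828
= 3935.22155.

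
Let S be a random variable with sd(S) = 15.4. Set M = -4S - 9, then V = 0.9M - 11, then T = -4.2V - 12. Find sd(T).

sd(M) = |-4|·15.4 = 61.6.
sd(V) = |0.9|·61.6 = 55.44.
sd(T) = |-4.2|·55.44 = 232.848.

sd(T) = 232.848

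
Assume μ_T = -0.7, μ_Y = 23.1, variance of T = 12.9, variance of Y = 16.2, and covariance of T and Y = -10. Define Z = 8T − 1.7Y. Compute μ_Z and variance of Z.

μ_Z = 8·μ_T + (-1.7)·μ_Y = 8·(-0.7) + (-1.7)·23.1 = -44.87.
variance of Z = a²·variance of T + b²·variance of Y + 2ab·covariance of T and Y with a = 8, b = -1.7.
= 8²·12.9 + (-1.7)²·16.2 + 2·8·(-1.7)·(-10)
= 825.6 + 46.818 + 272 = 1144.418.

μ_Z = -44.87, variance of Z = 1144.418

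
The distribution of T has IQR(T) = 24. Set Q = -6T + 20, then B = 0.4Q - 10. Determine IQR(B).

IQR(Q) = |-6|·24 = 144.
IQR(B) = |0.4|·144 = 57.6.

IQR(B) = 57.6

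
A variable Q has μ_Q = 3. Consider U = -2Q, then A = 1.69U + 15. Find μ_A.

μ_A = 4.86

μ_U = (-2)·3 = -6.
μ_A = 1.69·(-6) + 15 = 4.86.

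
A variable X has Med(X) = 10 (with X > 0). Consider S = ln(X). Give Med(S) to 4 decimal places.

Med(S) = 2.3026

ln(X) is monotone on this domain, so Med(S) = ln(10) ≈ 2.3026.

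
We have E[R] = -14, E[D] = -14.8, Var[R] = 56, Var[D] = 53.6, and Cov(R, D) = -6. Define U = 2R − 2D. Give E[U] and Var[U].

E[U] = 1.6, Var[U] = 486.4

E[U] = 2·E[R] + (-2)·E[D] = 2·(-14) + (-2)·(-14.8) = 1.6.
Var[U] = a²·Var[R] + b²·Var[D] + 2ab·Cov(R, D) with a = 2, b = -2.
= 2²·56 + (-2)²·53.6 + 2·2·(-2)·(-6)
= 224 + 214.4 + 48 = 486.4.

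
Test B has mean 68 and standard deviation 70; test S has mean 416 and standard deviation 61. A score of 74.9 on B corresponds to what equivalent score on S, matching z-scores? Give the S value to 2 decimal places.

S = 422.01

z = (74.9 − 68)/70 ≈ 0.0986.
S = 416 + z·61 = 416 + (74.9 − 68)·61/70 ≈ 422.01.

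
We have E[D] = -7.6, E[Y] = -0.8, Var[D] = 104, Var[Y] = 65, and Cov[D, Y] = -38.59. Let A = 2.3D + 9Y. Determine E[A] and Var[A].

E[A] = 2.3·E[D] + 9·E[Y] = 2.3·(-7.6) + 9·(-0.8) = -24.68.
Var[A] = a²·Var[D] + b²·Var[Y] + 2ab·Cov[D, Y] with a = 2.3, b = 9.
= 2.3²·104 + 9²·65 + 2·2.3·9·(-38.59)
= 550.16 + 5265 + (-1597.626) = 4217.534.

E[A] = -24.68, Var[A] = 4217.534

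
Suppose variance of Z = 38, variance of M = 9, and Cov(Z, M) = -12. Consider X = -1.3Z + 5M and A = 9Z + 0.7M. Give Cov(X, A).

Cov(X, A) = -942.18

By bilinearity, Cov(X, A) = ac·variance of Z + bd·variance of M + (ad+bc)·Cov(Z, M), with a=-1.3, b=5, c=9, d=0.7.
ac·variance of Z = (-1.3)·9·38 = -444.6
bd·variance of M = 5·0.7·9 = 31.5
(ad+bc)·Cov(Z, M) = (44.09)·(-12) = -529.08
Cov(X, A) = -444.6 + 31.5 + (-529.08) = -942.18.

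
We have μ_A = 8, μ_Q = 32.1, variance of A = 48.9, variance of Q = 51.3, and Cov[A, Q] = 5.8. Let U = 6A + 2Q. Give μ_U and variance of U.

μ_U = 6·μ_A + 2·μ_Q = 6·8 + 2·32.1 = 112.2.
variance of U = a²·variance of A + b²·variance of Q + 2ab·Cov[A, Q] with a = 6, b = 2.
= 6²·48.9 + 2²·51.3 + 2·6·2·5.8
= 1760.4 + 205.2 + 139.2 = 2104.8.

μ_U = 112.2, variance of U = 2104.8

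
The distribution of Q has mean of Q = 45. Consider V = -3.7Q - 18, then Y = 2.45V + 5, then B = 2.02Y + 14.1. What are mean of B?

mean of B = -888.8905

mean of V = (-3.7)·45 + (-18) = -184.5.
mean of Y = 2.45·(-184.5) + 5 = -447.025.
mean of B = 2.02·(-447.025) + 14.1 = -888.8905.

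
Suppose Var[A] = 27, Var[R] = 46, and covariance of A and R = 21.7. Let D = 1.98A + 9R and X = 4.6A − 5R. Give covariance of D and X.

By bilinearity, covariance of D and X = ac·Var[A] + bd·Var[R] + (ad+bc)·covariance of A and R, with a=1.98, b=9, c=4.6, d=-5.
ac·Var[A] = 1.98·4.6·27 = 245.916
bd·Var[R] = 9·(-5)·46 = -2070
(ad+bc)·covariance of A and R = (31.5)·21.7 = 683.55
covariance of D and X = 245.916 + (-2070) + 683.55 = -1140.534.

covariance of D and X = -1140.534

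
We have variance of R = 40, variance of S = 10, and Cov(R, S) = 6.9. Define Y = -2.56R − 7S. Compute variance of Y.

variance of Y = a²·variance of R + b²·variance of S + 2ab·Cov(R, S) with a = -2.56, b = -7.
= (-2.56)²·40 + (-7)²·10 + 2·(-2.56)·(-7)·6.9
= 262.144 + 490 + 247.296 = 999.44.

variance of Y = 999.44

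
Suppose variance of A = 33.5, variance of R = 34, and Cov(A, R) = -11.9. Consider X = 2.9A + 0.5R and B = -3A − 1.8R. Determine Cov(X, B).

By bilinearity, Cov(X, B) = ac·variance of A + bd·variance of R + (ad+bc)·Cov(A, R), with a=2.9, b=0.5, c=-3, d=-1.8.
ac·variance of A = 2.9·(-3)·33.5 = -291.45
bd·variance of R = 0.5·(-1.8)·34 = -30.6
(ad+bc)·Cov(A, R) = (-6.72)·(-11.9) = 79.968
Cov(X, B) = -291.45 + (-30.6) + 79.968 = -242.082.

Cov(X, B) = -242.082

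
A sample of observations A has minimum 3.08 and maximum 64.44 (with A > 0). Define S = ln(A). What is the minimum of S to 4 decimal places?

min(S) = 1.1249

ln(A) is increasing on this domain, so min(S) comes from min(A) = 3.08: min(S) = ln(3.08) ≈ 1.1249.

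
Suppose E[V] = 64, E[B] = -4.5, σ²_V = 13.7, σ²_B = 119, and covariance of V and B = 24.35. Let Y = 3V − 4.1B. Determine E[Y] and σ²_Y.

E[Y] = 210.45, σ²_Y = 1524.68

E[Y] = 3·E[V] + (-4.1)·E[B] = 3·64 + (-4.1)·(-4.5) = 210.45.
σ²_Y = a²·σ²_V + b²·σ²_B + 2ab·covariance of V and B with a = 3, b = -4.1.
= 3²·13.7 + (-4.1)²·119 + 2·3·(-4.1)·24.35
= 123.3 + 2000.39 + (-599.01) = 1524.68.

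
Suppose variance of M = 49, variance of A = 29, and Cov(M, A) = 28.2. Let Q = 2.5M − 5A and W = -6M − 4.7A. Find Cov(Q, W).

By bilinearity, Cov(Q, W) = ac·variance of M + bd·variance of A + (ad+bc)·Cov(M, A), with a=2.5, b=-5, c=-6, d=-4.7.
ac·variance of M = 2.5·(-6)·49 = -735
bd·variance of A = (-5)·(-4.7)·29 = 681.5
(ad+bc)·Cov(M, A) = (18.25)·28.2 = 514.65
Cov(Q, W) = -735 + 681.5 + 514.65 = 461.15.

Cov(Q, W) = 461.15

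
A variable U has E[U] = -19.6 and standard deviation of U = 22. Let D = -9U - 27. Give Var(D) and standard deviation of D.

D = -9U - 27 is linear with a = -9, b = -27.
Var(U) = 22² = 484.
Var(D) = a²·Var(U) = (-9)²·484 = 39204 (the additive constant -27 does not affect variance).
standard deviation of D = |a|·standard deviation of U = |-9|·22 = 198.

Var(D) = 39204, standard deviation of D = 198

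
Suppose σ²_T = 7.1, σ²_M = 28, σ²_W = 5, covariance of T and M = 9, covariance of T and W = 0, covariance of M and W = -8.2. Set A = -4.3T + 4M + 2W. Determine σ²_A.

σ²_A = a²·σ²_T + b²·σ²_M + c²·σ²_W + 2ab·covariance of T and M + 2ac·covariance of T and W + 2bc·covariance of M and W, with a = -4.3, b = 4, c = 2.
= 131.279 + 448 + 20 + (-309.6) + 0 + (-131.2)
= 158.479.

σ²_A = 158.479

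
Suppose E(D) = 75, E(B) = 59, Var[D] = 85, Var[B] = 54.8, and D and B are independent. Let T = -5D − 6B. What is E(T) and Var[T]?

E(T) = -729, Var[T] = 4097.8

E(T) = (-5)·E(D) + (-6)·E(B) = (-5)·75 + (-6)·59 = -729.
Var[T] = a²·Var[D] + b²·Var[B] + 2ab·Cov[D, B] with a = -5, b = -6.
Independence gives Cov[D, B] = 0.
= (-5)²·85 + (-6)²·54.8 + 2·(-5)·(-6)·0
= 2125 + 1972.8 + 0 = 4097.8.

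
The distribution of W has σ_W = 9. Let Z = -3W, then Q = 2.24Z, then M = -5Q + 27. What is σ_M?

σ_M = 302.4

σ_Z = |-3|·9 = 27.
σ_Q = |2.24|·27 = 60.48.
σ_M = |-5|·60.48 = 302.4.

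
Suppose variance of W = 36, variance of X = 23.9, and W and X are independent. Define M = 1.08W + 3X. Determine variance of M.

variance of M = a²·variance of W + b²·variance of X + 2ab·covariance of W and X with a = 1.08, b = 3.
Independence gives covariance of W and X = 0.
= 1.08²·36 + 3²·23.9 + 2·1.08·3·0
= 41.9904 + 215.1 + 0 = 257.0904.

variance of M = 257.0904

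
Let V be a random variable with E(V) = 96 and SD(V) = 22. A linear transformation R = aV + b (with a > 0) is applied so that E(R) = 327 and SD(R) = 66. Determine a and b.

a = 3, b = 39

SD(R) = a·SD(V) (a > 0), so a = 66/22 = 3.
E(R) = a·E(V) + b, so b = 327 − 3·96 = 39.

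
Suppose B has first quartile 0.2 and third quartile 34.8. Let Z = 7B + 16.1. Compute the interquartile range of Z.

IQR(Z) = 242.2

IQR of B = Q3 − Q1 = 34.8 − 0.2 = 34.6.
Under Z = aB + b, IQR(Z) = |a|·IQR(B) = |7|·34.6 = 242.2 (shifts cancel; spread scales by |a|).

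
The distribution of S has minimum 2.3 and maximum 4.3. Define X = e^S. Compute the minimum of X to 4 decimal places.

min(X) = 9.9742

e^S is increasing on this domain, so min(X) comes from min(S) = 2.3: min(X) = exp(2.3) ≈ 9.9742.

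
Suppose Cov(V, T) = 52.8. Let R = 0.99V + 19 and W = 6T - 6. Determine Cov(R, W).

Cov(R, W) = a·c·Cov(V, T) = 0.99·6·52.8 = 313.632. Additive constants drop out.

Cov(R, W) = 313.632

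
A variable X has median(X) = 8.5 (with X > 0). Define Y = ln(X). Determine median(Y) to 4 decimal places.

median(Y) = 2.1401

ln(X) is monotone on this domain, so median(Y) = ln(8.5) ≈ 2.1401.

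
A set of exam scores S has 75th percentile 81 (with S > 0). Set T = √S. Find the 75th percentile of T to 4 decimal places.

75th percentile of T = 9

√S is increasing, so P_{75}(T) = g(P_{75}(S)) = 9.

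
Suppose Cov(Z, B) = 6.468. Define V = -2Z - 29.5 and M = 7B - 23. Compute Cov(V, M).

Cov(V, M) = a·c·Cov(Z, B) = (-2)·7·6.468 = -90.552. Additive constants drop out.

Cov(V, M) = -90.552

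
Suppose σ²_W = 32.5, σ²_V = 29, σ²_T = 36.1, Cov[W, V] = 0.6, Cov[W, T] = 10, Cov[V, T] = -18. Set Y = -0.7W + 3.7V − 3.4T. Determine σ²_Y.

σ²_Y = 1327.623

σ²_Y = a²·σ²_W + b²·σ²_V + c²·σ²_T + 2ab·Cov[W, V] + 2ac·Cov[W, T] + 2bc·Cov[V, T], with a = -0.7, b = 3.7, c = -3.4.
= 15.925 + 397.01 + 417.316 + (-3.108) + 47.6 + 452.88
= 1327.623.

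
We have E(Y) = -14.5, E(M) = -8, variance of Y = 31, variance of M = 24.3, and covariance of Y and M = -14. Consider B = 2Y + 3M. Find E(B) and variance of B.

E(B) = -53, variance of B = 174.7

E(B) = 2·E(Y) + 3·E(M) = 2·(-14.5) + 3·(-8) = -53.
variance of B = a²·variance of Y + b²·variance of M + 2ab·covariance of Y and M with a = 2, b = 3.
= 2²·31 + 3²·24.3 + 2·2·3·(-14)
= 124 + 218.7 + (-168) = 174.7.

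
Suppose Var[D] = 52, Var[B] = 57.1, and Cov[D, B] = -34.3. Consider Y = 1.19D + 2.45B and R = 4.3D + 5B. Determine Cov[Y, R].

By bilinearity, Cov[Y, R] = ac·Var[D] + bd·Var[B] + (ad+bc)·Cov[D, B], with a=1.19, b=2.45, c=4.3, d=5.
ac·Var[D] = 1.19·4.3·52 = 266.084
bd·Var[B] = 2.45·5·57.1 = 699.475
(ad+bc)·Cov[D, B] = (16.485)·(-34.3) = -565.4355
Cov[Y, R] = 266.084 + 699.475 + (-565.4355) = 400.1235.

Cov[Y, R] = 400.1235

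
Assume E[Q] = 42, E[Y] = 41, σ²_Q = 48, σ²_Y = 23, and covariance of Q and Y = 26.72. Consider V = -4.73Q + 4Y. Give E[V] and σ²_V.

E[V] = -34.66, σ²_V = 430.8144

E[V] = (-4.73)·E[Q] + 4·E[Y] = (-4.73)·42 + 4·41 = -34.66.
σ²_V = a²·σ²_Q + b²·σ²_Y + 2ab·covariance of Q and Y with a = -4.73, b = 4.
= (-4.73)²·48 + 4²·23 + 2·(-4.73)·4·26.72
= 1073.8992 + 368 + (-1011.0848) = 430.8144.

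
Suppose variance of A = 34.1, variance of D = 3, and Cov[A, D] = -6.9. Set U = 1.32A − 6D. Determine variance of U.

variance of U = a²·variance of A + b²·variance of D + 2ab·Cov[A, D] with a = 1.32, b = -6.
= 1.32²·34.1 + (-6)²·3 + 2·1.32·(-6)·(-6.9)
= 59.41584 + 108 + 109.296 = 276.71184.

variance of U = 276.71184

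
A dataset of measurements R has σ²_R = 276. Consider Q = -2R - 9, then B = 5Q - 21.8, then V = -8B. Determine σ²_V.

σ²_V = 1766400

σ²_Q = (-2)²·276 = 1104.
σ²_B = 5²·1104 = 27600.
σ²_V = (-8)²·27600 = 1766400.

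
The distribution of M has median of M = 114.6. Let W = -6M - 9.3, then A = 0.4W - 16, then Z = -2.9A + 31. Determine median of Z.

median of Z = 885.804

median of W = (-6)·114.6 + (-9.3) = -696.9.
median of A = 0.4·(-696.9) + (-16) = -294.76.
median of Z = (-2.9)·(-294.76) + 31 = 885.804.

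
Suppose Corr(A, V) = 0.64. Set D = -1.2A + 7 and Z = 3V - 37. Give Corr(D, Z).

Linear rescalings preserve |correlation|; the slopes -1.2 and 3 have opposite signs, so the correlation flips sign: Corr(D, Z) = −Corr(A, V) = -0.64.

Corr(D, Z) = -0.64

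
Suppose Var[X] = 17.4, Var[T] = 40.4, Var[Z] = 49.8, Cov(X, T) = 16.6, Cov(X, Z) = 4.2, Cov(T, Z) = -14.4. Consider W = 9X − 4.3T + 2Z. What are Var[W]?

Var[W] = a²·Var[X] + b²·Var[T] + c²·Var[Z] + 2ab·Cov(X, T) + 2ac·Cov(X, Z) + 2bc·Cov(T, Z), with a = 9, b = -4.3, c = 2.
= 1409.4 + 746.996 + 199.2 + (-1284.84) + 151.2 + 247.68
= 1469.636.

Var[W] = 1469.636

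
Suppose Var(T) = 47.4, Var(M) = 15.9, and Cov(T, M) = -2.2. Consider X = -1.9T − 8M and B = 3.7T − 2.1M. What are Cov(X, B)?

By bilinearity, Cov(X, B) = ac·Var(T) + bd·Var(M) + (ad+bc)·Cov(T, M), with a=-1.9, b=-8, c=3.7, d=-2.1.
ac·Var(T) = (-1.9)·3.7·47.4 = -333.222
bd·Var(M) = (-8)·(-2.1)·15.9 = 267.12
(ad+bc)·Cov(T, M) = (-25.61)·(-2.2) = 56.342
Cov(X, B) = -333.222 + 267.12 + 56.342 = -9.76.

Cov(X, B) = -9.76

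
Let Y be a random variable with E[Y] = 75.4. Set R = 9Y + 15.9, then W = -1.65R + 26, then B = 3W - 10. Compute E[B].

E[B] = -3369.775

E[R] = 9·75.4 + 15.9 = 694.5.
E[W] = (-1.65)·694.5 + 26 = -1119.925.
E[B] = 3·(-1119.925) + (-10) = -3369.775.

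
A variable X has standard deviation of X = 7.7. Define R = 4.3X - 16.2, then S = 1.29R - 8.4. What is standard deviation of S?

standard deviation of R = |4.3|·7.7 = 33.11.
standard deviation of S = |1.29|·33.11 = 42.7119.

standard deviation of S = 42.7119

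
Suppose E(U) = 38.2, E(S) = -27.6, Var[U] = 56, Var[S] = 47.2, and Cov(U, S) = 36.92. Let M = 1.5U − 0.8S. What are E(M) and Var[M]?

E(M) = 1.5·E(U) + (-0.8)·E(S) = 1.5·38.2 + (-0.8)·(-27.6) = 79.38.
Var[M] = a²·Var[U] + b²·Var[S] + 2ab·Cov(U, S) with a = 1.5, b = -0.8.
= 1.5²·56 + (-0.8)²·47.2 + 2·1.5·(-0.8)·36.92
= 126 + 30.208 + (-88.608) = 67.6.

E(M) = 79.38, Var[M] = 67.6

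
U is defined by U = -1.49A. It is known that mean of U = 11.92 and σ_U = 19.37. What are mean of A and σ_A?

From U = -1.49A: mean of U = a·mean of A + b, so mean of A = (mean of U − b)/a = (11.92 − 0)/(-1.49) = -8.
σ_U = |a|·σ_A, so σ_A = 19.37/|-1.49| = 13.

mean of A = -8, σ_A = 13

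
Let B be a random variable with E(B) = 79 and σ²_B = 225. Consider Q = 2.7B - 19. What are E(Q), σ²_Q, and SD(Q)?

E(Q) = 194.3, σ²_Q = 1640.25, SD(Q) = 40.5

Q = 2.7B - 19 is linear with a = 2.7, b = -19.
E(Q) = a·E(B) + b = 2.7·79 + (-19) = 194.3.
σ²_Q = a²·σ²_B = 2.7²·225 = 1640.25 (the additive constant -19 does not affect variance).
SD(B) = √225 = 15.
SD(Q) = |a|·SD(B) = |2.7|·15 = 40.5.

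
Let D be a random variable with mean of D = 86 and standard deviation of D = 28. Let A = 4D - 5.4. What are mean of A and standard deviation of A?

A = 4D - 5.4 is linear with a = 4, b = -5.4.
mean of A = a·mean of D + b = 4·86 + (-5.4) = 338.6.
standard deviation of A = |a|·standard deviation of D = |4|·28 = 112.

mean of A = 338.6, standard deviation of A = 112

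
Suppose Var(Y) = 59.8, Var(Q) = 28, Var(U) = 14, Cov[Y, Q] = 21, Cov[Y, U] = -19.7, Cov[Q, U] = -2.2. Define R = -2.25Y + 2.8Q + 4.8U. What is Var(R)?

Var(R) = a²·Var(Y) + b²·Var(Q) + c²·Var(U) + 2ab·Cov[Y, Q] + 2ac·Cov[Y, U] + 2bc·Cov[Q, U], with a = -2.25, b = 2.8, c = 4.8.
= 302.7375 + 219.52 + 322.56 + (-264.6) + 425.52 + (-59.136)
= 946.6015.

Var(R) = 946.6015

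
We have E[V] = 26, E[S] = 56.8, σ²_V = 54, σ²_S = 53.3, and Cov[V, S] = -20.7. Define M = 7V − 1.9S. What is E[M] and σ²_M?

E[M] = 74.08, σ²_M = 3389.033

E[M] = 7·E[V] + (-1.9)·E[S] = 7·26 + (-1.9)·56.8 = 74.08.
σ²_M = a²·σ²_V + b²·σ²_S + 2ab·Cov[V, S] with a = 7, b = -1.9.
= 7²·54 + (-1.9)²·53.3 + 2·7·(-1.9)·(-20.7)
= 2646 + 192.413 + 550.62 = 3389.033.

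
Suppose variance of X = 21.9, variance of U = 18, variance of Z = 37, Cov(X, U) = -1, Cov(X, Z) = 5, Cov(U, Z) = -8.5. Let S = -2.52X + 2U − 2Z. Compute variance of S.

variance of S = a²·variance of X + b²·variance of U + c²·variance of Z + 2ab·Cov(X, U) + 2ac·Cov(X, Z) + 2bc·Cov(U, Z), with a = -2.52, b = 2, c = -2.
= 139.07376 + 72 + 148 + 10.08 + 50.4 + 68
= 487.55376.

variance of S = 487.55376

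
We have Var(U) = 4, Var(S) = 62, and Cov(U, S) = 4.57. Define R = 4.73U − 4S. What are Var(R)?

Var(R) = a²·Var(U) + b²·Var(S) + 2ab·Cov(U, S) with a = 4.73, b = -4.
= 4.73²·4 + (-4)²·62 + 2·4.73·(-4)·4.57
= 89.4916 + 992 + (-172.9288) = 908.5628.

Var(R) = 908.5628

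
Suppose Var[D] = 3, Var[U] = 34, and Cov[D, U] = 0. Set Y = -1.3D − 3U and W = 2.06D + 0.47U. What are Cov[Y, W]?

Cov[Y, W] = -55.974

By bilinearity, Cov[Y, W] = ac·Var[D] + bd·Var[U] + (ad+bc)·Cov[D, U], with a=-1.3, b=-3, c=2.06, d=0.47.
ac·Var[D] = (-1.3)·2.06·3 = -8.034
bd·Var[U] = (-3)·0.47·34 = -47.94
(ad+bc)·Cov[D, U] = (-6.791)·0 = 0
Cov[Y, W] = -8.034 + (-47.94) + 0 = -55.974.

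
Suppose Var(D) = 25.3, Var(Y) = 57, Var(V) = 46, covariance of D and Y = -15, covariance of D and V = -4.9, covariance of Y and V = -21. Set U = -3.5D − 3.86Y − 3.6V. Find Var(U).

Var(U) = 642.9502

Var(U) = a²·Var(D) + b²·Var(Y) + c²·Var(V) + 2ab·covariance of D and Y + 2ac·covariance of D and V + 2bc·covariance of Y and V, with a = -3.5, b = -3.86, c = -3.6.
= 309.925 + 849.2772 + 596.16 + (-405.3) + (-123.48) + (-583.632)
= 642.9502.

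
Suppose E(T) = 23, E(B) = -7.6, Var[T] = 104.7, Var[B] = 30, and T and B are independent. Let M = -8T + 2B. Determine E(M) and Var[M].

E(M) = -199.2, Var[M] = 6820.8

E(M) = (-8)·E(T) + 2·E(B) = (-8)·23 + 2·(-7.6) = -199.2.
Var[M] = a²·Var[T] + b²·Var[B] + 2ab·Cov[T, B] with a = -8, b = 2.
Independence gives Cov[T, B] = 0.
= (-8)²·104.7 + 2²·30 + 2·(-8)·2·0
= 6700.8 + 120 + 0 = 6820.8.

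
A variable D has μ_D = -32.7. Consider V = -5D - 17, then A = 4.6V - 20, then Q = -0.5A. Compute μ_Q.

μ_V = (-5)·(-32.7) + (-17) = 146.5.
μ_A = 4.6·146.5 + (-20) = 653.9.
μ_Q = (-0.5)·653.9 = -326.95.

μ_Q = -326.95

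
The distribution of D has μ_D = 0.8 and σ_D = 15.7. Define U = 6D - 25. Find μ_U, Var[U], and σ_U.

μ_U = -20.2, Var[U] = 8873.64, σ_U = 94.2

U = 6D - 25 is linear with a = 6, b = -25.
μ_U = a·μ_D + b = 6·0.8 + (-25) = -20.2.
Var[D] = 15.7² = 246.49.
Var[U] = a²·Var[D] = 6²·246.49 = 8873.64 (the additive constant -25 does not affect variance).
σ_U = |a|·σ_D = |6|·15.7 = 94.2.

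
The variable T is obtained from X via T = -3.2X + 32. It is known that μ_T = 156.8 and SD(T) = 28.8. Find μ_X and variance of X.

From T = -3.2X + 32: μ_T = a·μ_X + b, so μ_X = (μ_T − b)/a = (156.8 − 32)/(-3.2) = -39.
variance of T = 28.8² = 829.44.
variance of T = a²·variance of X, so variance of X = 829.44/(-3.2)² = 81.

μ_X = -39, variance of X = 81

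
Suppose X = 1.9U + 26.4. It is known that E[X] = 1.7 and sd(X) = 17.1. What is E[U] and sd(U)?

E[U] = -13, sd(U) = 9

From X = 1.9U + 26.4: E[X] = a·E[U] + b, so E[U] = (E[X] − b)/a = (1.7 − 26.4)/1.9 = -13.
sd(X) = |a|·sd(U), so sd(U) = 17.1/|1.9| = 9.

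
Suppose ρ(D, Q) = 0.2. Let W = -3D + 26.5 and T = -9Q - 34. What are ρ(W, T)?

ρ(W, T) = 0.2

Linear rescalings preserve correlation up to sign; here the slopes -3 and -9 have the same sign, so ρ(W, T) = ρ(D, Q) = 0.2.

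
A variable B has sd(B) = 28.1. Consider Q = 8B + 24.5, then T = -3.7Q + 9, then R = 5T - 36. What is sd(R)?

sd(Q) = |8|·28.1 = 224.8.
sd(T) = |-3.7|·224.8 = 831.76.
sd(R) = |5|·831.76 = 4158.8.

sd(R) = 4158.8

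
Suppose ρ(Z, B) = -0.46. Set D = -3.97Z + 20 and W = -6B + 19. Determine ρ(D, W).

ρ(D, W) = -0.46

Linear rescalings preserve correlation up to sign; here the slopes -3.97 and -6 have the same sign, so ρ(D, W) = ρ(Z, B) = -0.46.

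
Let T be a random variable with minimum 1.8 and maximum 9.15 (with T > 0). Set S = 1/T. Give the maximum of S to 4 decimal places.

1/T is decreasing on this domain, so max(S) comes from min(T) = 1.8: max(S) = 1/(1.8) ≈ 0.5556.

max(S) = 0.5556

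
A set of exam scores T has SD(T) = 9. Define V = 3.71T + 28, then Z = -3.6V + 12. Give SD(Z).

SD(V) = |3.71|·9 = 33.39.
SD(Z) = |-3.6|·33.39 = 120.204.

SD(Z) = 120.204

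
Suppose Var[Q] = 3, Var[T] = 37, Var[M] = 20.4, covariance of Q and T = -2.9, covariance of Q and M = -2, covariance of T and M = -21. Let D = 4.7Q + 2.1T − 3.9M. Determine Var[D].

Var[D] = 899.778

Var[D] = a²·Var[Q] + b²·Var[T] + c²·Var[M] + 2ab·covariance of Q and T + 2ac·covariance of Q and M + 2bc·covariance of T and M, with a = 4.7, b = 2.1, c = -3.9.
= 66.27 + 163.17 + 310.284 + (-57.246) + 73.32 + 343.98
= 899.778.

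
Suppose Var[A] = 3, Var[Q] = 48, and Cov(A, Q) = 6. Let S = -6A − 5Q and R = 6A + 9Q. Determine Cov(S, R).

Cov(S, R) = -2772

By bilinearity, Cov(S, R) = ac·Var[A] + bd·Var[Q] + (ad+bc)·Cov(A, Q), with a=-6, b=-5, c=6, d=9.
ac·Var[A] = (-6)·6·3 = -108
bd·Var[Q] = (-5)·9·48 = -2160
(ad+bc)·Cov(A, Q) = (-84)·6 = -504
Cov(S, R) = -108 + (-2160) + (-504) = -2772.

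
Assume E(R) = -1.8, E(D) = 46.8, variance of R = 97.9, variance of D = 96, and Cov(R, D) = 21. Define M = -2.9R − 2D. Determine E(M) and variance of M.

E(M) = (-2.9)·E(R) + (-2)·E(D) = (-2.9)·(-1.8) + (-2)·46.8 = -88.38.
variance of M = a²·variance of R + b²·variance of D + 2ab·Cov(R, D) with a = -2.9, b = -2.
= (-2.9)²·97.9 + (-2)²·96 + 2·(-2.9)·(-2)·21
= 823.339 + 384 + 243.6 = 1450.939.

E(M) = -88.38, variance of M = 1450.939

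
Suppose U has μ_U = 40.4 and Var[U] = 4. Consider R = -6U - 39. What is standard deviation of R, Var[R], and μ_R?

R = -6U - 39 is linear with a = -6, b = -39.
standard deviation of U = √4 = 2.
standard deviation of R = |a|·standard deviation of U = |-6|·2 = 12.
Var[R] = a²·Var[U] = (-6)²·4 = 144 (the additive constant -39 does not affect variance).
μ_R = a·μ_U + b = (-6)·40.4 + (-39) = -281.4.

standard deviation of R = 12, Var[R] = 144, μ_R = -281.4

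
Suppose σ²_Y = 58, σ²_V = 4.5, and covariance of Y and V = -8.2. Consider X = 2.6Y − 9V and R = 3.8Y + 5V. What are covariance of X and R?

covariance of X and R = 544.38

By bilinearity, covariance of X and R = ac·σ²_Y + bd·σ²_V + (ad+bc)·covariance of Y and V, with a=2.6, b=-9, c=3.8, d=5.
ac·σ²_Y = 2.6·3.8·58 = 573.04
bd·σ²_V = (-9)·5·4.5 = -202.5
(ad+bc)·covariance of Y and V = (-21.2)·(-8.2) = 173.84
covariance of X and R = 573.04 + (-202.5) + 173.84 = 544.38.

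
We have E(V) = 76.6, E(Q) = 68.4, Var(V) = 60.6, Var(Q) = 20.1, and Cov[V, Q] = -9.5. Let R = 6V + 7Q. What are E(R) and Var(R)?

E(R) = 938.4, Var(R) = 2368.5

E(R) = 6·E(V) + 7·E(Q) = 6·76.6 + 7·68.4 = 938.4.
Var(R) = a²·Var(V) + b²·Var(Q) + 2ab·Cov[V, Q] with a = 6, b = 7.
= 6²·60.6 + 7²·20.1 + 2·6·7·(-9.5)
= 2181.6 + 984.9 + (-798) = 2368.5.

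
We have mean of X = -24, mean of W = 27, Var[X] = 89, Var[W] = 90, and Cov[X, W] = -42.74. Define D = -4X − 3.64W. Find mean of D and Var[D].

mean of D = (-4)·mean of X + (-3.64)·mean of W = (-4)·(-24) + (-3.64)·27 = -2.28.
Var[D] = a²·Var[X] + b²·Var[W] + 2ab·Cov[X, W] with a = -4, b = -3.64.
= (-4)²·89 + (-3.64)²·90 + 2·(-4)·(-3.64)·(-42.74)
= 1424 + 1192.464 + (-1244.5888) = 1371.8752.

mean of D = -2.28, Var[D] = 1371.8752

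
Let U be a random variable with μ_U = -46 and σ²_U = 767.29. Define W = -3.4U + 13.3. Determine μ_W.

μ_W = 169.7

W = -3.4U + 13.3 is linear with a = -3.4, b = 13.3.
μ_W = a·μ_U + b = (-3.4)·(-46) + 13.3 = 169.7.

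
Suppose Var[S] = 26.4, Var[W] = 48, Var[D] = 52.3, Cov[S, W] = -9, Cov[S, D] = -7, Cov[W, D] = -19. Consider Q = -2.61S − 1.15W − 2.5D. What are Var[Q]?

Var[Q] = a²·Var[S] + b²·Var[W] + c²·Var[D] + 2ab·Cov[S, W] + 2ac·Cov[S, D] + 2bc·Cov[W, D], with a = -2.61, b = -1.15, c = -2.5.
= 179.83944 + 63.48 + 326.875 + (-54.027) + (-91.35) + (-109.25)
= 315.56744.

Var[Q] = 315.56744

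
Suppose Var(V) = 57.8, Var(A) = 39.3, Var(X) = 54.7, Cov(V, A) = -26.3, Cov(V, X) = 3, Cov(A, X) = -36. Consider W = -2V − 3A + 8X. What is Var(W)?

Var(W) = a²·Var(V) + b²·Var(A) + c²·Var(X) + 2ab·Cov(V, A) + 2ac·Cov(V, X) + 2bc·Cov(A, X), with a = -2, b = -3, c = 8.
= 231.2 + 353.7 + 3500.8 + (-315.6) + (-96) + 1728
= 5402.1.

Var(W) = 5402.1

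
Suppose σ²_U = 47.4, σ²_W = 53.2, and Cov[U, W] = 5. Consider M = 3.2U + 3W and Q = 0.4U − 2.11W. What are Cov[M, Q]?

By bilinearity, Cov[M, Q] = ac·σ²_U + bd·σ²_W + (ad+bc)·Cov[U, W], with a=3.2, b=3, c=0.4, d=-2.11.
ac·σ²_U = 3.2·0.4·47.4 = 60.672
bd·σ²_W = 3·(-2.11)·53.2 = -336.756
(ad+bc)·Cov[U, W] = (-5.552)·5 = -27.76
Cov[M, Q] = 60.672 + (-336.756) + (-27.76) = -303.844.

Cov[M, Q] = -303.844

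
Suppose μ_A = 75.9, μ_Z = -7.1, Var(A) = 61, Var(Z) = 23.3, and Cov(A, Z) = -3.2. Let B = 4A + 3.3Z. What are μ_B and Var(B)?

μ_B = 4·μ_A + 3.3·μ_Z = 4·75.9 + 3.3·(-7.1) = 280.17.
Var(B) = a²·Var(A) + b²·Var(Z) + 2ab·Cov(A, Z) with a = 4, b = 3.3.
= 4²·61 + 3.3²·23.3 + 2·4·3.3·(-3.2)
= 976 + 253.737 + (-84.48) = 1145.257.

μ_B = 280.17, Var(B) = 1145.257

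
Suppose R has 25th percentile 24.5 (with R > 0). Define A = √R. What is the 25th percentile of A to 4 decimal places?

25th percentile of A = 4.9497

√R is increasing, so P_{25}(A) = g(P_{25}(R)) ≈ 4.9497.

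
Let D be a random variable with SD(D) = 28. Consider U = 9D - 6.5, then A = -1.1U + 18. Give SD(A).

SD(U) = |9|·28 = 252.
SD(A) = |-1.1|·252 = 277.2.

SD(A) = 277.2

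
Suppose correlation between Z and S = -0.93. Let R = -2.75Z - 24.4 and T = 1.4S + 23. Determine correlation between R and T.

Linear rescalings preserve |correlation|; the slopes -2.75 and 1.4 have opposite signs, so the correlation flips sign: correlation between R and T = −correlation between Z and S = 0.93.

correlation between R and T = 0.93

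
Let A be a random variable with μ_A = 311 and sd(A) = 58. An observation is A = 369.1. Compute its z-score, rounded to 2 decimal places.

z = (A − μ_A) / sd(A) = (369.1 − 311) / 58 ≈ 1.00.

z = 1.00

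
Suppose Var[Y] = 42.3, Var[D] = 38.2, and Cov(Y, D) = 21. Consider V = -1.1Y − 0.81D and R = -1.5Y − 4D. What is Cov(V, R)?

By bilinearity, Cov(V, R) = ac·Var[Y] + bd·Var[D] + (ad+bc)·Cov(Y, D), with a=-1.1, b=-0.81, c=-1.5, d=-4.
ac·Var[Y] = (-1.1)·(-1.5)·42.3 = 69.795
bd·Var[D] = (-0.81)·(-4)·38.2 = 123.768
(ad+bc)·Cov(Y, D) = (5.615)·21 = 117.915
Cov(V, R) = 69.795 + 123.768 + 117.915 = 311.478.

Cov(V, R) = 311.478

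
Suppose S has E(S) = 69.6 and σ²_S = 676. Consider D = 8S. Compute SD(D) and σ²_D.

D = 8S is linear with a = 8, b = 0.
SD(S) = √676 = 26.
SD(D) = |a|·SD(S) = |8|·26 = 208.
σ²_D = a²·σ²_S = 8²·676 = 43264.

SD(D) = 208, σ²_D = 43264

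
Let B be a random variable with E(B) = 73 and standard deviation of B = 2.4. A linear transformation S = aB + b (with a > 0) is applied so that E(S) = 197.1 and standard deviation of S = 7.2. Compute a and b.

a = 3, b = -21.9

standard deviation of S = a·standard deviation of B (a > 0), so a = 7.2/2.4 = 3.
E(S) = a·E(B) + b, so b = 197.1 − 3·73 = -21.9.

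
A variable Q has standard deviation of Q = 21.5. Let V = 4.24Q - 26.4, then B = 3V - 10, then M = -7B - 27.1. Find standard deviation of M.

standard deviation of M = 1914.36

standard deviation of V = |4.24|·21.5 = 91.16.
standard deviation of B = |3|·91.16 = 273.48.
standard deviation of M = |-7|·273.48 = 1914.36.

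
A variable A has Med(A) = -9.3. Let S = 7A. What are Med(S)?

A linear map preserves order up to sign, so Med(S) = a·Med(A) + b = 7·(-9.3) = -65.1.

Med(S) = -65.1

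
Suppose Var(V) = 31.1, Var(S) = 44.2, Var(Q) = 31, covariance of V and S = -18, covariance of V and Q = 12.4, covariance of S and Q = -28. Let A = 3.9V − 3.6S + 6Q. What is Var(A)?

Var(A) = a²·Var(V) + b²·Var(S) + c²·Var(Q) + 2ab·covariance of V and S + 2ac·covariance of V and Q + 2bc·covariance of S and Q, with a = 3.9, b = -3.6, c = 6.
= 473.031 + 572.832 + 1116 + 505.44 + 580.32 + 1209.6
= 4457.223.

Var(A) = 4457.223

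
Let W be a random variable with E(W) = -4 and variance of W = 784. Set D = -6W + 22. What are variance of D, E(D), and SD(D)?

variance of D = 28224, E(D) = 46, SD(D) = 168

D = -6W + 22 is linear with a = -6, b = 22.
variance of D = a²·variance of W = (-6)²·784 = 28224 (the additive constant 22 does not affect variance).
E(D) = a·E(W) + b = (-6)·(-4) + 22 = 46.
SD(W) = √784 = 28.
SD(D) = |a|·SD(W) = |-6|·28 = 168.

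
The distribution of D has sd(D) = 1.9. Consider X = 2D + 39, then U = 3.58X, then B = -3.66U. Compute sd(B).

sd(B) = 49.79064

sd(X) = |2|·1.9 = 3.8.
sd(U) = |3.58|·3.8 = 13.604.
sd(B) = |-3.66|·13.604 = 49.79064.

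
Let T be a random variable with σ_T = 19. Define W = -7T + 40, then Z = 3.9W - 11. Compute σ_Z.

σ_Z = 518.7

σ_W = |-7|·19 = 133.
σ_Z = |3.9|·133 = 518.7.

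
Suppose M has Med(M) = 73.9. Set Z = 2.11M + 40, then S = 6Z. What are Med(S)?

Med(Z) = 2.11·73.9 + 40 = 195.929.
Med(S) = 6·195.929 = 1175.574.

Med(S) = 1175.574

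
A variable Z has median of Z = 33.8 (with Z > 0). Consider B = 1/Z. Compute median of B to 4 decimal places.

1/Z is monotone on this domain, so median of B = 1/(33.8) ≈ 0.0296.

median of B = 0.0296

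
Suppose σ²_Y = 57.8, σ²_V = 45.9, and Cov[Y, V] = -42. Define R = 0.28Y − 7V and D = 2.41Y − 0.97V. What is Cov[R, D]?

Cov[R, D] = 1070.61164

By bilinearity, Cov[R, D] = ac·σ²_Y + bd·σ²_V + (ad+bc)·Cov[Y, V], with a=0.28, b=-7, c=2.41, d=-0.97.
ac·σ²_Y = 0.28·2.41·57.8 = 39.00344
bd·σ²_V = (-7)·(-0.97)·45.9 = 311.661
(ad+bc)·Cov[Y, V] = (-17.1416)·(-42) = 719.9472
Cov[R, D] = 39.00344 + 311.661 + 719.9472 = 1070.61164.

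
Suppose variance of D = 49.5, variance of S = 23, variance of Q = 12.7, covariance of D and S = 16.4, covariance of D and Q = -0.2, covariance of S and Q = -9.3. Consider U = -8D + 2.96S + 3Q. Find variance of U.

variance of U = 2551.5448

variance of U = a²·variance of D + b²·variance of S + c²·variance of Q + 2ab·covariance of D and S + 2ac·covariance of D and Q + 2bc·covariance of S and Q, with a = -8, b = 2.96, c = 3.
= 3168 + 201.5168 + 114.3 + (-776.704) + 9.6 + (-165.168)
= 2551.5448.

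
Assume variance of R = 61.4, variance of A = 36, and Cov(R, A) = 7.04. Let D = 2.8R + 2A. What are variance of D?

variance of D = 704.224

variance of D = a²·variance of R + b²·variance of A + 2ab·Cov(R, A) with a = 2.8, b = 2.
= 2.8²·61.4 + 2²·36 + 2·2.8·2·7.04
= 481.376 + 144 + 78.848 = 704.224.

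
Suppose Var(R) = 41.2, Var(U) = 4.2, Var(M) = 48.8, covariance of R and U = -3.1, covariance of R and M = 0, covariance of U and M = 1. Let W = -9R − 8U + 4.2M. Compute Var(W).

Var(W) = 3953.232

Var(W) = a²·Var(R) + b²·Var(U) + c²·Var(M) + 2ab·covariance of R and U + 2ac·covariance of R and M + 2bc·covariance of U and M, with a = -9, b = -8, c = 4.2.
= 3337.2 + 268.8 + 860.832 + (-446.4) + 0 + (-67.2)
= 3953.232.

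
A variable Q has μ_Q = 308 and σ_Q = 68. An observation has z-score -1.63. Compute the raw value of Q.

Q = 197.16

Q = μ_Q + z·σ_Q = 308 + (-1.63)·68 = 197.16.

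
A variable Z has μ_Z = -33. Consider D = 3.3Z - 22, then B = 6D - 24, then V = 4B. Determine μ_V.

μ_D = 3.3·(-33) + (-22) = -130.9.
μ_B = 6·(-130.9) + (-24) = -809.4.
μ_V = 4·(-809.4) = -3237.6.

μ_V = -3237.6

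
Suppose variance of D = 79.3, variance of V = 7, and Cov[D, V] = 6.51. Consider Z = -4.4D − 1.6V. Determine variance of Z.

variance of Z = 1644.8288

variance of Z = a²·variance of D + b²·variance of V + 2ab·Cov[D, V] with a = -4.4, b = -1.6.
= (-4.4)²·79.3 + (-1.6)²·7 + 2·(-4.4)·(-1.6)·6.51
= 1535.248 + 17.92 + 91.6608 = 1644.8288.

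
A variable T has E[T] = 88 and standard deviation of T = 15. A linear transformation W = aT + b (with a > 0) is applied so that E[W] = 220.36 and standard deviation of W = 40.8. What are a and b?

standard deviation of W = a·standard deviation of T (a > 0), so a = 40.8/15 = 2.72.
E[W] = a·E[T] + b, so b = 220.36 − 2.72·88 = -19.

a = 2.72, b = -19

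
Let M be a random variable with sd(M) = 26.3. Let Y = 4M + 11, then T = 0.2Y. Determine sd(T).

sd(T) = 21.04

sd(Y) = |4|·26.3 = 105.2.
sd(T) = |0.2|·105.2 = 21.04.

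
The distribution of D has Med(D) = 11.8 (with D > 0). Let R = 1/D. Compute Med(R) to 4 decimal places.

Med(R) = 0.0847

1/D is monotone on this domain, so Med(R) = 1/(11.8) ≈ 0.0847.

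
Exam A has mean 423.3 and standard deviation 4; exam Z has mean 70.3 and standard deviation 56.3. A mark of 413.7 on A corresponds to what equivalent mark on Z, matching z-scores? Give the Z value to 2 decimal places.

z = (413.7 − 423.3)/4 = -2.4.
Z = 70.3 + z·56.3 = 70.3 + (413.7 − 423.3)·56.3/4 = -64.82.

Z = -64.82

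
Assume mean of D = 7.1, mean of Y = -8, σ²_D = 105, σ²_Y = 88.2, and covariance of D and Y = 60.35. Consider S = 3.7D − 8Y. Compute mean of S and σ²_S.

mean of S = 3.7·mean of D + (-8)·mean of Y = 3.7·7.1 + (-8)·(-8) = 90.27.
σ²_S = a²·σ²_D + b²·σ²_Y + 2ab·covariance of D and Y with a = 3.7, b = -8.
= 3.7²·105 + (-8)²·88.2 + 2·3.7·(-8)·60.35
= 1437.45 + 5644.8 + (-3572.72) = 3509.53.

mean of S = 90.27, σ²_S = 3509.53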